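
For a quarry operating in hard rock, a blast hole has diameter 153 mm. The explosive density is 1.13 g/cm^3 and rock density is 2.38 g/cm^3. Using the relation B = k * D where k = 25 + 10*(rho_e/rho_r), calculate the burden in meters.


First, compute k:
rho_e / rho_r = 1.13 / 2.38 = 0.474789916
k = 25 + 10 * 0.474789916 = 29.74789916
Then, compute burden:
B = k * D / 1000 = 29.74789916 * 153 / 1000
= 4551.428571 / 1000
= 4.5514 m

4.5514 m


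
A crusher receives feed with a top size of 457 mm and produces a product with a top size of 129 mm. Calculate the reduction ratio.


Reduction ratio = feed size / product size
= 457 / 129
= 3.5426

3.5426


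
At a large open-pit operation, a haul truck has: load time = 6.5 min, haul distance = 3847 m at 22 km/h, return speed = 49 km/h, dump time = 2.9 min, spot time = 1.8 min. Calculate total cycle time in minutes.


26.4024 min

Convert haul speed to m/min: 22 * 1000/60 = 366.6666667 m/min
Haul time = 3847 / 366.6666667 = 10.49181818 min
Convert return speed to m/min: 49 * 1000/60 = 816.6666667 m/min
Return time = 3847 / 816.6666667 = 4.710612245 min
Total cycle time:
= 6.5 + 10.49181818 + 2.9 + 4.710612245 + 1.8
= 26.4024 min


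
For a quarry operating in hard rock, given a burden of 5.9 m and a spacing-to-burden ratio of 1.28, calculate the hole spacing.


7.552 m

Spacing = burden * ratio
= 5.9 * 1.28
= 7.552 m


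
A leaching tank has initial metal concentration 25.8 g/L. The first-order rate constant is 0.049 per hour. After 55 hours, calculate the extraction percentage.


Compute the exponent:
-k * t = -0.049 * 55 = -2.695
Remaining concentration:
C = 25.8 * exp(-2.695)
= 25.8 * 0.06754238177
= 1.74259345 g/L
Extracted = 25.8 - 1.74259345 = 24.05740655 g/L
Extraction % = 24.05740655 / 25.8 * 100
= 93.2458%

93.2458%


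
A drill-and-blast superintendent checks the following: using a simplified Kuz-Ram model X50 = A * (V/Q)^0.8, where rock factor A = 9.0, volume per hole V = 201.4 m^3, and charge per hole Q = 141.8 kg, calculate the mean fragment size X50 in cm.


11.9165 cm

Compute V/Q:
V/Q = 201.4 / 141.8 = 1.420310296
Raise to the power 0.8:
(V/Q)^0.8 = 1.420310296^0.8 = 1.324056715
Multiply by A:
X50 = 9.0 * 1.324056715
= 11.9165 cm


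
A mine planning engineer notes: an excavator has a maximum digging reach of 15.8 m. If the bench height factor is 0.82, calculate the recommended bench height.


12.956 m

Bench height = reach * factor
= 15.8 * 0.82
= 12.956 m


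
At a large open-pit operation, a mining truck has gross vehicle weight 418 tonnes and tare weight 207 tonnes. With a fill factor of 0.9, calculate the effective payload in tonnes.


Maximum payload = gross - tare
= 418 - 207 = 211 tonnes
Effective payload = max payload * fill factor
= 211 * 0.9
= 189.9 tonnes

189.9 tonnes


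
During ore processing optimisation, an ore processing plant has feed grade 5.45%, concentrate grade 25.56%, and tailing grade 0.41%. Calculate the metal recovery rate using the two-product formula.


93.9846%

Using the two-product formula:
R = 100 * c * (f - t) / (f * (c - t))
Numerator = 100 * 25.56 * (5.45 - 0.41)
= 100 * 25.56 * 5.04
= 12882.24
Denominator = 5.45 * (25.56 - 0.41)
= 5.45 * 25.15
= 137.0675
R = 12882.24 / 137.0675
= 93.9846%


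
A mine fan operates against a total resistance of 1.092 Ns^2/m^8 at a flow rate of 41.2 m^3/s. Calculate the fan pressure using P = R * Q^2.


1853.6045 Pa

Compute Q^2:
Q^2 = 41.2^2 = 1697.44
Compute pressure:
P = R * Q^2 = 1.092 * 1697.44
= 1853.6045 Pa


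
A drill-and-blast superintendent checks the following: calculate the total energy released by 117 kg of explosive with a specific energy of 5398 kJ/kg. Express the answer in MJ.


Energy = mass * specific_energy / 1000
= 117 * 5398 / 1000
= 631566 / 1000
= 631.566 MJ

631.566 MJ


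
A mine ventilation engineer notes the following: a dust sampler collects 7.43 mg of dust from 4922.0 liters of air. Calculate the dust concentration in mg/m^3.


1.5095 mg/m^3

Convert liters to m^3: 1 m^3 = 1000 L
Concentration = mass / volume * 1000
= 7.43 / 4922.0 * 1000
= 0.001509548964 * 1000
= 1.5095 mg/m^3


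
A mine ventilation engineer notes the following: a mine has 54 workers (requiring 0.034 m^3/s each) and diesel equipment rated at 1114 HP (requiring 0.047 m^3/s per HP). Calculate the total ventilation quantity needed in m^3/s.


Airflow for workers:
Q_people = 54 * 0.034 = 1.836 m^3/s
Airflow for diesel equipment:
Q_diesel = 1114 * 0.047 = 52.358 m^3/s
Total ventilation:
Q_total = 1.836 + 52.358
= 54.194 m^3/s

54.194 m^3/s


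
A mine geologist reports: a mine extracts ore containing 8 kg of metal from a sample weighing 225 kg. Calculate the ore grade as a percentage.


3.5556%

Ore grade = (metal mass / ore mass) * 100
= (8 / 225) * 100
= 0.03555555556 * 100
= 3.5556%


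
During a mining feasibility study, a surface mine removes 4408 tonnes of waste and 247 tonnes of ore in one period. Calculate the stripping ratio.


Stripping ratio = waste tonnage / ore tonnage
= 4408 / 247
= 17.8462

17.8462


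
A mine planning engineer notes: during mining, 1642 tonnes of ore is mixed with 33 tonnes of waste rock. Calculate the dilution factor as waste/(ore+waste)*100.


Total material = ore + waste
= 1642 + 33 = 1675 tonnes
Dilution = waste / total * 100
= 33 / 1675 * 100
= 0.01970149254 * 100
= 1.9701%

1.9701%


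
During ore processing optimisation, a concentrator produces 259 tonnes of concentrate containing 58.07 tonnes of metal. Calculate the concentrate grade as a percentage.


22.4208%

Grade = (metal in concentrate / concentrate mass) * 100
= (58.07 / 259) * 100
= 0.2242084942 * 100
= 22.4208%


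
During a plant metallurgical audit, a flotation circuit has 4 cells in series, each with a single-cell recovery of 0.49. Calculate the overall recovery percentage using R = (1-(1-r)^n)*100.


Complement of single-cell recovery:
1 - r = 1 - 0.49 = 0.51
Raise to power n:
(1 - r)^4 = 0.51^4 = 0.06765201
Overall recovery:
R = (1 - 0.06765201) * 100
= 93.2348%

93.2348%


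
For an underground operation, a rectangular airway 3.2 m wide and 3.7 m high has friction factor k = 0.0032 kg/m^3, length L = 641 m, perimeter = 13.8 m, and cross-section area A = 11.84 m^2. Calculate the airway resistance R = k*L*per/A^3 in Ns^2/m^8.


0.0171 Ns^2/m^8

Compute the numerator:
k * L * per = 0.0032 * 641 * 13.8
= 28.30656
Compute the denominator:
A^3 = 11.84^3 = 1659.797504
Resistance:
R = 28.30656 / 1659.797504
= 0.0171 Ns^2/m^8


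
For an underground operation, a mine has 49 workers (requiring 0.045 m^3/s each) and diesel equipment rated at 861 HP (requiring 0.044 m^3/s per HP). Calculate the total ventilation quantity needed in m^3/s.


40.089 m^3/s

Airflow for workers:
Q_people = 49 * 0.045 = 2.205 m^3/s
Airflow for diesel equipment:
Q_diesel = 861 * 0.044 = 37.884 m^3/s
Total ventilation:
Q_total = 2.205 + 37.884
= 40.089 m^3/s


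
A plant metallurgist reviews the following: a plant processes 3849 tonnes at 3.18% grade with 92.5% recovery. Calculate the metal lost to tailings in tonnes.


Total metal in feed:
= 3849 * 3.18 / 100 = 122.3982 tonnes
Metal recovered:
= 122.3982 * 92.5 / 100 = 113.218335 tonnes
Metal lost to tailings:
= 122.3982 - 113.218335
= 9.1799 tonnes

9.1799 tonnes


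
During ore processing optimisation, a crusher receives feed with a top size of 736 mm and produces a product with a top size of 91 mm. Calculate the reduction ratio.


8.0879

Reduction ratio = feed size / product size
= 736 / 91
= 8.0879


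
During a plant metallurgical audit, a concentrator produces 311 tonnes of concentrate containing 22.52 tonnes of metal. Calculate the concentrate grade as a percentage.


Grade = (metal in concentrate / concentrate mass) * 100
= (22.52 / 311) * 100
= 0.07241157556 * 100
= 7.2412%

7.2412%


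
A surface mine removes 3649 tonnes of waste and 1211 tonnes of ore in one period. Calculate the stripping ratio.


3.0132

Stripping ratio = waste tonnage / ore tonnage
= 3649 / 1211
= 3.0132


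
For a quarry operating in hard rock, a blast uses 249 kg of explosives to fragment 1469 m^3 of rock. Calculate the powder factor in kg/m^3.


0.1695 kg/m^3

Powder factor = explosive mass / rock volume
= 249 / 1469
= 0.1695 kg/m^3


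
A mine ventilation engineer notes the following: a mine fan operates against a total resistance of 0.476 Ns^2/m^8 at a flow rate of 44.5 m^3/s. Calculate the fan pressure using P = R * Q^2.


Compute Q^2:
Q^2 = 44.5^2 = 1980.25
Compute pressure:
P = R * Q^2 = 0.476 * 1980.25
= 942.599 Pa

942.599 Pa


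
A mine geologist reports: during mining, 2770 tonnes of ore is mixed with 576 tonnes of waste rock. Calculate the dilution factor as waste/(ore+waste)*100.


Total material = ore + waste
= 2770 + 576 = 3346 tonnes
Dilution = waste / total * 100
= 576 / 3346 * 100
= 0.1721458458 * 100
= 17.2146%

17.2146%


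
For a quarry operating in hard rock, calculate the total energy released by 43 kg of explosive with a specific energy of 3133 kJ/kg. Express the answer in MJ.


134.719 MJ

Energy = mass * specific_energy / 1000
= 43 * 3133 / 1000
= 134719 / 1000
= 134.719 MJ


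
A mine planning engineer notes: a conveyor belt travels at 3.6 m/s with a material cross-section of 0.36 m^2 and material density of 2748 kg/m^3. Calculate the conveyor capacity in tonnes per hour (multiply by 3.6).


12821.0688 t/h

Volumetric flow = speed * area
= 3.6 * 0.36 = 1.296 m^3/s
Mass flow = volumetric * density
= 1.296 * 2748 = 3561.408 kg/s
Convert to t/h: multiply by 3.6
Capacity = 3561.408 * 3.6
= 12821.0688 t/h


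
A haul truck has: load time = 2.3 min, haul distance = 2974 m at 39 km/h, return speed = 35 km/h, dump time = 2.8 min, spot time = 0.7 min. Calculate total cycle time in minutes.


15.4737 min

Convert haul speed to m/min: 39 * 1000/60 = 650 m/min
Haul time = 2974 / 650 = 4.575384615 min
Convert return speed to m/min: 35 * 1000/60 = 583.3333333 m/min
Return time = 2974 / 583.3333333 = 5.098285714 min
Total cycle time:
= 2.3 + 4.575384615 + 2.8 + 5.098285714 + 0.7
= 15.4737 min


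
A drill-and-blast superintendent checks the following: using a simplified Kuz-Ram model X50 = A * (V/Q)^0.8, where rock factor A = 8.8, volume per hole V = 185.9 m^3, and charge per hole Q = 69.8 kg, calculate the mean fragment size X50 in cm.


19.2673 cm

Compute V/Q:
V/Q = 185.9 / 69.8 = 2.663323782
Raise to the power 0.8:
(V/Q)^0.8 = 2.663323782^0.8 = 2.189470881
Multiply by A:
X50 = 8.8 * 2.189470881
= 19.2673 cm


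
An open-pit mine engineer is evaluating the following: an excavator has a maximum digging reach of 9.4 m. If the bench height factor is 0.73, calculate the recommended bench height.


6.862 m

Bench height = reach * factor
= 9.4 * 0.73
= 6.862 m


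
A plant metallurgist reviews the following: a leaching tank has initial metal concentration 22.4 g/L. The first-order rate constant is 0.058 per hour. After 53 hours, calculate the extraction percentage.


95.3764%

Compute the exponent:
-k * t = -0.058 * 53 = -3.074
Remaining concentration:
C = 22.4 * exp(-3.074)
= 22.4 * 0.04623584111
= 1.035682841 g/L
Extracted = 22.4 - 1.035682841 = 21.36431716 g/L
Extraction % = 21.36431716 / 22.4 * 100
= 95.3764%


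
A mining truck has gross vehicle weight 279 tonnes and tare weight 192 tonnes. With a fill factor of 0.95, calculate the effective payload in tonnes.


Maximum payload = gross - tare
= 279 - 192 = 87 tonnes
Effective payload = max payload * fill factor
= 87 * 0.95
= 82.65 tonnes

82.65 tonnes


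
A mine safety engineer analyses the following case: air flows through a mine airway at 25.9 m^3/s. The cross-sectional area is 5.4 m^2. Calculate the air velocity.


Velocity = flow rate / cross-sectional area
= 25.9 / 5.4
= 4.7963 m/s

4.7963 m/s


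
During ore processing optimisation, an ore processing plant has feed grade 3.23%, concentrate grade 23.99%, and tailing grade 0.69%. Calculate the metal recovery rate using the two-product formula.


80.9665%

Using the two-product formula:
R = 100 * c * (f - t) / (f * (c - t))
Numerator = 100 * 23.99 * (3.23 - 0.69)
= 100 * 23.99 * 2.54
= 6093.46
Denominator = 3.23 * (23.99 - 0.69)
= 3.23 * 23.3
= 75.259
R = 6093.46 / 75.259
= 80.9665%


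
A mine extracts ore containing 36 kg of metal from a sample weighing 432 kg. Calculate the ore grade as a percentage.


8.3333%

Ore grade = (metal mass / ore mass) * 100
= (36 / 432) * 100
= 0.08333333333 * 100
= 8.3333%


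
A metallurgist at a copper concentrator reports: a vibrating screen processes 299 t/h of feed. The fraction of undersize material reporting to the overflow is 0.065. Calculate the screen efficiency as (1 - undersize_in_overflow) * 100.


93.5%

Screen efficiency = (1 - fraction of undersize in overflow) * 100
= (1 - 0.065) * 100
= 0.935 * 100
= 93.5%


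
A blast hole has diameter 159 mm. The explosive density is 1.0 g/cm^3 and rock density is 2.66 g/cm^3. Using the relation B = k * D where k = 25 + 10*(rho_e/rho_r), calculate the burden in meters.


4.5727 m

First, compute k:
rho_e / rho_r = 1.0 / 2.66 = 0.3759398496
k = 25 + 10 * 0.3759398496 = 28.7593985
Then, compute burden:
B = k * D / 1000 = 28.7593985 * 159 / 1000
= 4572.744361 / 1000
= 4.5727 m


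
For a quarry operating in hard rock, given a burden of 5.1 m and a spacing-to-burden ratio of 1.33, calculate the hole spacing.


Spacing = burden * ratio
= 5.1 * 1.33
= 6.783 m

6.783 m


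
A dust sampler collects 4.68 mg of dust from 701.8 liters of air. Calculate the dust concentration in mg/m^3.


6.6686 mg/m^3

Convert liters to m^3: 1 m^3 = 1000 L
Concentration = mass / volume * 1000
= 4.68 / 701.8 * 1000
= 0.006668566543 * 1000
= 6.6686 mg/m^3


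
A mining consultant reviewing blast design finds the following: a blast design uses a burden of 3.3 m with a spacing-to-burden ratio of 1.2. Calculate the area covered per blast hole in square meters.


First, find the spacing:
Spacing = burden * ratio = 3.3 * 1.2
= 3.96 m
Then, calculate the area:
Area = burden * spacing = 3.3 * 3.96
= 13.068 m^2

13.068 m^2


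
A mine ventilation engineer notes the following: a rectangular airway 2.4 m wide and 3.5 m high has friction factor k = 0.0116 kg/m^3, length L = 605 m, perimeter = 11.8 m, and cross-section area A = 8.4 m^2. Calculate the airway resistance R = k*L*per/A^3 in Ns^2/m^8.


0.1397 Ns^2/m^8

Compute the numerator:
k * L * per = 0.0116 * 605 * 11.8
= 82.8124
Compute the denominator:
A^3 = 8.4^3 = 592.704
Resistance:
R = 82.8124 / 592.704
= 0.1397 Ns^2/m^8


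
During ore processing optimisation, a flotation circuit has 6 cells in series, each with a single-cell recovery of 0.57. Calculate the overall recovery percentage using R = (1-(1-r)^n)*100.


99.3679%

Complement of single-cell recovery:
1 - r = 1 - 0.57 = 0.43
Raise to power n:
(1 - r)^6 = 0.43^6 = 0.006321363049
Overall recovery:
R = (1 - 0.006321363049) * 100
= 99.3679%


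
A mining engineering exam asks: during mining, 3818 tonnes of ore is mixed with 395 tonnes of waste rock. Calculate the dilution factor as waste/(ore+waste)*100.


Total material = ore + waste
= 3818 + 395 = 4213 tonnes
Dilution = waste / total * 100
= 395 / 4213 * 100
= 0.09375741752 * 100
= 9.3757%

9.3757%


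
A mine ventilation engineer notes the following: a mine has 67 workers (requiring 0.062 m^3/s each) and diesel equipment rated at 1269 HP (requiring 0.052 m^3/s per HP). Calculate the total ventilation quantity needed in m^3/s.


Airflow for workers:
Q_people = 67 * 0.062 = 4.154 m^3/s
Airflow for diesel equipment:
Q_diesel = 1269 * 0.052 = 65.988 m^3/s
Total ventilation:
Q_total = 4.154 + 65.988
= 70.142 m^3/s

70.142 m^3/s


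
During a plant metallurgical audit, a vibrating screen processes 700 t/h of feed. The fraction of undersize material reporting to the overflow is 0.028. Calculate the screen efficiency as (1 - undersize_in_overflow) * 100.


97.2%

Screen efficiency = (1 - fraction of undersize in overflow) * 100
= (1 - 0.028) * 100
= 0.972 * 100
= 97.2%


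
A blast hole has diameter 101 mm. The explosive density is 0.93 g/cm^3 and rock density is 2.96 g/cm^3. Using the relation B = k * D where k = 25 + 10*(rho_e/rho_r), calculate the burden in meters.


First, compute k:
rho_e / rho_r = 0.93 / 2.96 = 0.3141891892
k = 25 + 10 * 0.3141891892 = 28.14189189
Then, compute burden:
B = k * D / 1000 = 28.14189189 * 101 / 1000
= 2842.331081 / 1000
= 2.8423 m

2.8423 m


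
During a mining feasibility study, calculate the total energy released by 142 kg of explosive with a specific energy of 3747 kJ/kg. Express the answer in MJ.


Energy = mass * specific_energy / 1000
= 142 * 3747 / 1000
= 532074 / 1000
= 532.074 MJ

532.074 MJ


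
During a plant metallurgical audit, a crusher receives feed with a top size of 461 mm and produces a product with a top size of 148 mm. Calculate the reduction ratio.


3.1149

Reduction ratio = feed size / product size
= 461 / 148
= 3.1149


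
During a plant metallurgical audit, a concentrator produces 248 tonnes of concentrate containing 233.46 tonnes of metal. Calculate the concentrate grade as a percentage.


Grade = (metal in concentrate / concentrate mass) * 100
= (233.46 / 248) * 100
= 0.9413709677 * 100
= 94.1371%

94.1371%


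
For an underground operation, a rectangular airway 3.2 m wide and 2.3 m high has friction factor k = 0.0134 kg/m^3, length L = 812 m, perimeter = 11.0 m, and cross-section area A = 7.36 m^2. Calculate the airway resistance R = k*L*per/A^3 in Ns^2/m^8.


Compute the numerator:
k * L * per = 0.0134 * 812 * 11.0
= 119.6888
Compute the denominator:
A^3 = 7.36^3 = 398.688256
Resistance:
R = 119.6888 / 398.688256
= 0.3002 Ns^2/m^8

0.3002 Ns^2/m^8


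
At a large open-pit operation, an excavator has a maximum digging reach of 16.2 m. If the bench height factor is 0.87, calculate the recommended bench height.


Bench height = reach * factor
= 16.2 * 0.87
= 14.094 m

14.094 m


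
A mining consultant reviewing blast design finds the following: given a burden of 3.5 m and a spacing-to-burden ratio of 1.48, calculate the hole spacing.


Spacing = burden * ratio
= 3.5 * 1.48
= 5.18 m

5.18 m


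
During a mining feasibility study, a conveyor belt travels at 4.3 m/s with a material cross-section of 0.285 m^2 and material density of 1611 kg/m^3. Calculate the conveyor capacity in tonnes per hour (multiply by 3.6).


Volumetric flow = speed * area
= 4.3 * 0.285 = 1.2255 m^3/s
Mass flow = volumetric * density
= 1.2255 * 1611 = 1974.2805 kg/s
Convert to t/h: multiply by 3.6
Capacity = 1974.2805 * 3.6
= 7107.4098 t/h

7107.4098 t/h


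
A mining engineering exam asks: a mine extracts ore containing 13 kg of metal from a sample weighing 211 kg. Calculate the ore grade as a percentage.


Ore grade = (metal mass / ore mass) * 100
= (13 / 211) * 100
= 0.06161137441 * 100
= 6.1611%

6.1611%


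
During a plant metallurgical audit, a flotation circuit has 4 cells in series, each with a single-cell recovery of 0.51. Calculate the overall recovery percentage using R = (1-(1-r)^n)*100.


Complement of single-cell recovery:
1 - r = 1 - 0.51 = 0.49
Raise to power n:
(1 - r)^4 = 0.49^4 = 0.05764801
Overall recovery:
R = (1 - 0.05764801) * 100
= 94.2352%

94.2352%


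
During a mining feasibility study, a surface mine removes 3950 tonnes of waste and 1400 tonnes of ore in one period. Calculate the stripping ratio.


2.8214

Stripping ratio = waste tonnage / ore tonnage
= 3950 / 1400
= 2.8214


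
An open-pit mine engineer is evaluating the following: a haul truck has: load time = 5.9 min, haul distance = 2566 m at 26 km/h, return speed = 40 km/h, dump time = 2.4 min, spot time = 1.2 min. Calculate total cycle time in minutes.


19.2705 min

Convert haul speed to m/min: 26 * 1000/60 = 433.3333333 m/min
Haul time = 2566 / 433.3333333 = 5.921538462 min
Convert return speed to m/min: 40 * 1000/60 = 666.6666667 m/min
Return time = 2566 / 666.6666667 = 3.849 min
Total cycle time:
= 5.9 + 5.921538462 + 2.4 + 3.849 + 1.2
= 19.2705 min


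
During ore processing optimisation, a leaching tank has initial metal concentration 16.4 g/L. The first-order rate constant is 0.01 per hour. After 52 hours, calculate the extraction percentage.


40.5479%

Compute the exponent:
-k * t = -0.01 * 52 = -0.52
Remaining concentration:
C = 16.4 * exp(-0.52)
= 16.4 * 0.594520548
= 9.750136987 g/L
Extracted = 16.4 - 9.750136987 = 6.649863013 g/L
Extraction % = 6.649863013 / 16.4 * 100
= 40.5479%


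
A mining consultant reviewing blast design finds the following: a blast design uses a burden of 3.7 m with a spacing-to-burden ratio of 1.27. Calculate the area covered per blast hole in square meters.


First, find the spacing:
Spacing = burden * ratio = 3.7 * 1.27
= 4.699 m
Then, calculate the area:
Area = burden * spacing = 3.7 * 4.699
= 17.3863 m^2

17.3863 m^2


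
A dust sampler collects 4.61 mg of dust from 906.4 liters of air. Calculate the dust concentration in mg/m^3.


5.0861 mg/m^3

Convert liters to m^3: 1 m^3 = 1000 L
Concentration = mass / volume * 1000
= 4.61 / 906.4 * 1000
= 0.005086054722 * 1000
= 5.0861 mg/m^3


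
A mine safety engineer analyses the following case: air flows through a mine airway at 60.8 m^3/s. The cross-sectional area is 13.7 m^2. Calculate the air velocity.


4.438 m/s

Velocity = flow rate / cross-sectional area
= 60.8 / 13.7
= 4.438 m/s


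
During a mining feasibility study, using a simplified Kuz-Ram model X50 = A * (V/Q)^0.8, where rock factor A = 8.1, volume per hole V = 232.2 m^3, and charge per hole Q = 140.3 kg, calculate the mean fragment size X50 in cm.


12.1207 cm

Compute V/Q:
V/Q = 232.2 / 140.3 = 1.655024947
Raise to the power 0.8:
(V/Q)^0.8 = 1.655024947^0.8 = 1.496385997
Multiply by A:
X50 = 8.1 * 1.496385997
= 12.1207 cm


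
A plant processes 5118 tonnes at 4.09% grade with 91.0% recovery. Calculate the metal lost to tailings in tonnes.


18.8394 tonnes

Total metal in feed:
= 5118 * 4.09 / 100 = 209.3262 tonnes
Metal recovered:
= 209.3262 * 91.0 / 100 = 190.486842 tonnes
Metal lost to tailings:
= 209.3262 - 190.486842
= 18.8394 tonnes


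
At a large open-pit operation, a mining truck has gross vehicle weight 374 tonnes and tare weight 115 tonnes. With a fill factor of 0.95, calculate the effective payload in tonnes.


Maximum payload = gross - tare
= 374 - 115 = 259 tonnes
Effective payload = max payload * fill factor
= 259 * 0.95
= 246.05 tonnes

246.05 tonnes


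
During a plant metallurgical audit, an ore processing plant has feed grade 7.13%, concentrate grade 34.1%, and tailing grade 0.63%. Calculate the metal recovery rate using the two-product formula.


92.8801%

Using the two-product formula:
R = 100 * c * (f - t) / (f * (c - t))
Numerator = 100 * 34.1 * (7.13 - 0.63)
= 100 * 34.1 * 6.5
= 22165.0
Denominator = 7.13 * (34.1 - 0.63)
= 7.13 * 33.47
= 238.6411
R = 22165.0 / 238.6411
= 92.8801%


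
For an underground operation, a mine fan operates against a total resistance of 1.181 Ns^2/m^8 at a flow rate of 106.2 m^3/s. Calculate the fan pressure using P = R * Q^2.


13319.8376 Pa

Compute Q^2:
Q^2 = 106.2^2 = 11278.44
Compute pressure:
P = R * Q^2 = 1.181 * 11278.44
= 13319.8376 Pa


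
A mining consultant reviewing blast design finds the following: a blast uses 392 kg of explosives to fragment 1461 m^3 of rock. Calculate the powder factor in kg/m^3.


0.2683 kg/m^3

Powder factor = explosive mass / rock volume
= 392 / 1461
= 0.2683 kg/m^3


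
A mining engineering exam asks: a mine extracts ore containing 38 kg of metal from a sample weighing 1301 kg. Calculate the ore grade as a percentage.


Ore grade = (metal mass / ore mass) * 100
= (38 / 1301) * 100
= 0.02920830131 * 100
= 2.9208%

2.9208%


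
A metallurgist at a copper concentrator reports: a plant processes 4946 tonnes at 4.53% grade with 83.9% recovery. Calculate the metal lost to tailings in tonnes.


36.0727 tonnes

Total metal in feed:
= 4946 * 4.53 / 100 = 224.0538 tonnes
Metal recovered:
= 224.0538 * 83.9 / 100 = 187.9811382 tonnes
Metal lost to tailings:
= 224.0538 - 187.9811382
= 36.0727 tonnes


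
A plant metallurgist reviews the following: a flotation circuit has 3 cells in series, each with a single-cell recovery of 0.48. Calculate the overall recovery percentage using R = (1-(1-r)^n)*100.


85.9392%

Complement of single-cell recovery:
1 - r = 1 - 0.48 = 0.52
Raise to power n:
(1 - r)^3 = 0.52^3 = 0.140608
Overall recovery:
R = (1 - 0.140608) * 100
= 85.9392%


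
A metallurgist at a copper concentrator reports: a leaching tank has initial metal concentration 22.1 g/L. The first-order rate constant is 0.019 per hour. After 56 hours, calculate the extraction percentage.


Compute the exponent:
-k * t = -0.019 * 56 = -1.064
Remaining concentration:
C = 22.1 * exp(-1.064)
= 22.1 * 0.345072755
= 7.626107886 g/L
Extracted = 22.1 - 7.626107886 = 14.47389211 g/L
Extraction % = 14.47389211 / 22.1 * 100
= 65.4927%

65.4927%


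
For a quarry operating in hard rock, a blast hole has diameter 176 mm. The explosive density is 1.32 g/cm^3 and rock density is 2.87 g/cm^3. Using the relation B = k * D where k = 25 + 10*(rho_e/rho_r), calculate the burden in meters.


5.2095 m

First, compute k:
rho_e / rho_r = 1.32 / 2.87 = 0.4599303136
k = 25 + 10 * 0.4599303136 = 29.59930314
Then, compute burden:
B = k * D / 1000 = 29.59930314 * 176 / 1000
= 5209.477352 / 1000
= 5.2095 m


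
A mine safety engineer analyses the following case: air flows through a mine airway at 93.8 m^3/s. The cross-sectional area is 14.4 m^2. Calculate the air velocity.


Velocity = flow rate / cross-sectional area
= 93.8 / 14.4
= 6.5139 m/s

6.5139 m/s


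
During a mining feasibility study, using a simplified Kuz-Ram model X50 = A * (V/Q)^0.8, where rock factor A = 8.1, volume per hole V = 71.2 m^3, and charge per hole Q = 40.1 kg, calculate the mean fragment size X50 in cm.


12.8219 cm

Compute V/Q:
V/Q = 71.2 / 40.1 = 1.775561097
Raise to the power 0.8:
(V/Q)^0.8 = 1.775561097^0.8 = 1.582954737
Multiply by A:
X50 = 8.1 * 1.582954737
= 12.8219 cm


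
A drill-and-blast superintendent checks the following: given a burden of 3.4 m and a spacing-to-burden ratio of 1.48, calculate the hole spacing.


Spacing = burden * ratio
= 3.4 * 1.48
= 5.032 m

5.032 m


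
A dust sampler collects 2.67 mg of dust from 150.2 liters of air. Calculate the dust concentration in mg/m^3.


17.7763 mg/m^3

Convert liters to m^3: 1 m^3 = 1000 L
Concentration = mass / volume * 1000
= 2.67 / 150.2 * 1000
= 0.01777629827 * 1000
= 17.7763 mg/m^3


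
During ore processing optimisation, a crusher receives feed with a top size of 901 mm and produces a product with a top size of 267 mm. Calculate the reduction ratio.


3.3745

Reduction ratio = feed size / product size
= 901 / 267
= 3.3745


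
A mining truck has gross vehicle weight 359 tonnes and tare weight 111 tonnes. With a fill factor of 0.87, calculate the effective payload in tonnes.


215.76 tonnes

Maximum payload = gross - tare
= 359 - 111 = 248 tonnes
Effective payload = max payload * fill factor
= 248 * 0.87
= 215.76 tonnes


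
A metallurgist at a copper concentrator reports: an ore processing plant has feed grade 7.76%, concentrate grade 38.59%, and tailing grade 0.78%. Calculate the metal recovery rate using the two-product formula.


Using the two-product formula:
R = 100 * c * (f - t) / (f * (c - t))
Numerator = 100 * 38.59 * (7.76 - 0.78)
= 100 * 38.59 * 6.98
= 26935.82
Denominator = 7.76 * (38.59 - 0.78)
= 7.76 * 37.81
= 293.4056
R = 26935.82 / 293.4056
= 91.804%

91.804%


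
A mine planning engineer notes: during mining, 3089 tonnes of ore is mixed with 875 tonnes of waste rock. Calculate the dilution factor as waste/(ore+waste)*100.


22.0737%

Total material = ore + waste
= 3089 + 875 = 3964 tonnes
Dilution = waste / total * 100
= 875 / 3964 * 100
= 0.2207366297 * 100
= 22.0737%


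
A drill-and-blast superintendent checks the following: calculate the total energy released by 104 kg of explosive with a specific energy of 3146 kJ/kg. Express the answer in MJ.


327.184 MJ

Energy = mass * specific_energy / 1000
= 104 * 3146 / 1000
= 327184 / 1000
= 327.184 MJ


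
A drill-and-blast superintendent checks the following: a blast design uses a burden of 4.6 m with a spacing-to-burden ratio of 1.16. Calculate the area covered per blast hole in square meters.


First, find the spacing:
Spacing = burden * ratio = 4.6 * 1.16
= 5.336 m
Then, calculate the area:
Area = burden * spacing = 4.6 * 5.336
= 24.5456 m^2

24.5456 m^2


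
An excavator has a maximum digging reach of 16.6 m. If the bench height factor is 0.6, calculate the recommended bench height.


9.96 m

Bench height = reach * factor
= 16.6 * 0.6
= 9.96 m


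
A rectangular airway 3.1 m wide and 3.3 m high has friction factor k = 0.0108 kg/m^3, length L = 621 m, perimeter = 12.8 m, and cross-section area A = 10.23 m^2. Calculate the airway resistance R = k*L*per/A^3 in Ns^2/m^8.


0.0802 Ns^2/m^8

Compute the numerator:
k * L * per = 0.0108 * 621 * 12.8
= 85.84704
Compute the denominator:
A^3 = 10.23^3 = 1070.599167
Resistance:
R = 85.84704 / 1070.599167
= 0.0802 Ns^2/m^8


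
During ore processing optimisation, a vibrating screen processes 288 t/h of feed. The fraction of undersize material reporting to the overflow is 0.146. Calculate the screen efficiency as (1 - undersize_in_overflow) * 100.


85.4%

Screen efficiency = (1 - fraction of undersize in overflow) * 100
= (1 - 0.146) * 100
= 0.854 * 100
= 85.4%


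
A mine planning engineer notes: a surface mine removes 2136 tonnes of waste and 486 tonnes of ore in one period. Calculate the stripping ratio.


Stripping ratio = waste tonnage / ore tonnage
= 2136 / 486
= 4.3951

4.3951


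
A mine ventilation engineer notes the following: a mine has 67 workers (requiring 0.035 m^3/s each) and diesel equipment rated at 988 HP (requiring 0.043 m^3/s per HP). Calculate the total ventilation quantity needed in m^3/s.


Airflow for workers:
Q_people = 67 * 0.035 = 2.345 m^3/s
Airflow for diesel equipment:
Q_diesel = 988 * 0.043 = 42.484 m^3/s
Total ventilation:
Q_total = 2.345 + 42.484
= 44.829 m^3/s

44.829 m^3/s


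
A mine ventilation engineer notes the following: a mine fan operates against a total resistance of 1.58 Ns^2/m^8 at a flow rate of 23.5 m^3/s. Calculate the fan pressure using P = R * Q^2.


872.555 Pa

Compute Q^2:
Q^2 = 23.5^2 = 552.25
Compute pressure:
P = R * Q^2 = 1.58 * 552.25
= 872.555 Pa


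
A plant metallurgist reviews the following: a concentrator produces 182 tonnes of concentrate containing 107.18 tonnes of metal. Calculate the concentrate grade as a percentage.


58.8901%

Grade = (metal in concentrate / concentrate mass) * 100
= (107.18 / 182) * 100
= 0.5889010989 * 100
= 58.8901%


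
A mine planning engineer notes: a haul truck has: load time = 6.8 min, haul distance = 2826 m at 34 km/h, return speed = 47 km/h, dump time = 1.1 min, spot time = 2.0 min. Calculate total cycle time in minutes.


Convert haul speed to m/min: 34 * 1000/60 = 566.6666667 m/min
Haul time = 2826 / 566.6666667 = 4.987058824 min
Convert return speed to m/min: 47 * 1000/60 = 783.3333333 m/min
Return time = 2826 / 783.3333333 = 3.607659574 min
Total cycle time:
= 6.8 + 4.987058824 + 1.1 + 3.607659574 + 2.0
= 18.4947 min

18.4947 min


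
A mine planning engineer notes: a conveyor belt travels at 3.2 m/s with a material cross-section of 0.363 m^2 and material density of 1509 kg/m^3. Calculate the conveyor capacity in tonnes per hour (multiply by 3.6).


Volumetric flow = speed * area
= 3.2 * 0.363 = 1.1616 m^3/s
Mass flow = volumetric * density
= 1.1616 * 1509 = 1752.8544 kg/s
Convert to t/h: multiply by 3.6
Capacity = 1752.8544 * 3.6
= 6310.2758 t/h

6310.2758 t/h


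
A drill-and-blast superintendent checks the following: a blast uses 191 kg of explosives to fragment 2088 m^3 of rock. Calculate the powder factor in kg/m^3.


0.0915 kg/m^3

Powder factor = explosive mass / rock volume
= 191 / 2088
= 0.0915 kg/m^3


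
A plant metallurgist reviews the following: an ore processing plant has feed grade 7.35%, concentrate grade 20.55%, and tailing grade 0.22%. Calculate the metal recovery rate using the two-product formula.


Using the two-product formula:
R = 100 * c * (f - t) / (f * (c - t))
Numerator = 100 * 20.55 * (7.35 - 0.22)
= 100 * 20.55 * 7.13
= 14652.15
Denominator = 7.35 * (20.55 - 0.22)
= 7.35 * 20.33
= 149.4255
R = 14652.15 / 149.4255
= 98.0566%

98.0566%


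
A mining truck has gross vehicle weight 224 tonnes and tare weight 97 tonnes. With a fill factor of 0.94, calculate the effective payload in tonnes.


119.38 tonnes

Maximum payload = gross - tare
= 224 - 97 = 127 tonnes
Effective payload = max payload * fill factor
= 127 * 0.94
= 119.38 tonnes


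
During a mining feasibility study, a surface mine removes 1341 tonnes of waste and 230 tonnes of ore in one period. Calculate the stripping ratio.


Stripping ratio = waste tonnage / ore tonnage
= 1341 / 230
= 5.8304

5.8304


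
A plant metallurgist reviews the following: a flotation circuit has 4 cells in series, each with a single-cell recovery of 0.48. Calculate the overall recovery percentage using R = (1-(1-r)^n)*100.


92.6884%

Complement of single-cell recovery:
1 - r = 1 - 0.48 = 0.52
Raise to power n:
(1 - r)^4 = 0.52^4 = 0.07311616
Overall recovery:
R = (1 - 0.07311616) * 100
= 92.6884%


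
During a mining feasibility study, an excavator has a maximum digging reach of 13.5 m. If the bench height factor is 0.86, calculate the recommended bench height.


Bench height = reach * factor
= 13.5 * 0.86
= 11.61 m

11.61 m


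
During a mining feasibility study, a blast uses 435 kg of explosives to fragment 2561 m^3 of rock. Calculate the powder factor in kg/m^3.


Powder factor = explosive mass / rock volume
= 435 / 2561
= 0.1699 kg/m^3

0.1699 kg/m^3


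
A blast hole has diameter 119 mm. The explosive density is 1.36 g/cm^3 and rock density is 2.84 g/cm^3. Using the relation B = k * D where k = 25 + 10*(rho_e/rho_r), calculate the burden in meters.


3.5449 m

First, compute k:
rho_e / rho_r = 1.36 / 2.84 = 0.4788732394
k = 25 + 10 * 0.4788732394 = 29.78873239
Then, compute burden:
B = k * D / 1000 = 29.78873239 * 119 / 1000
= 3544.859155 / 1000
= 3.5449 m


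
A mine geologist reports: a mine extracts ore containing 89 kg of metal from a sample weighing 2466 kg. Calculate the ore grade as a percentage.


Ore grade = (metal mass / ore mass) * 100
= (89 / 2466) * 100
= 0.03609083536 * 100
= 3.6091%

3.6091%


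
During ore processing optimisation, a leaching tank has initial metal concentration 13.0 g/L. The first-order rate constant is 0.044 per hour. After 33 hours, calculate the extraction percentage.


Compute the exponent:
-k * t = -0.044 * 33 = -1.452
Remaining concentration:
C = 13.0 * exp(-1.452)
= 13.0 * 0.2341016163
= 3.043321012 g/L
Extracted = 13.0 - 3.043321012 = 9.956678988 g/L
Extraction % = 9.956678988 / 13.0 * 100
= 76.5898%

76.5898%


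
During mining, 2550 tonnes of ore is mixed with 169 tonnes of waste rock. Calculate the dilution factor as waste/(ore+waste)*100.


Total material = ore + waste
= 2550 + 169 = 2719 tonnes
Dilution = waste / total * 100
= 169 / 2719 * 100
= 0.06215520412 * 100
= 6.2155%

6.2155%


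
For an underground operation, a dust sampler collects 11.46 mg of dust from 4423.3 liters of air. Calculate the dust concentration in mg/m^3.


2.5908 mg/m^3

Convert liters to m^3: 1 m^3 = 1000 L
Concentration = mass / volume * 1000
= 11.46 / 4423.3 * 1000
= 0.002590825854 * 1000
= 2.5908 mg/m^3


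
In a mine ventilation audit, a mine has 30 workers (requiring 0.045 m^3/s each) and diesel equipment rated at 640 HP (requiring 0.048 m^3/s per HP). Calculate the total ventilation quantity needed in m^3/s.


32.07 m^3/s

Airflow for workers:
Q_people = 30 * 0.045 = 1.35 m^3/s
Airflow for diesel equipment:
Q_diesel = 640 * 0.048 = 30.72 m^3/s
Total ventilation:
Q_total = 1.35 + 30.72
= 32.07 m^3/s


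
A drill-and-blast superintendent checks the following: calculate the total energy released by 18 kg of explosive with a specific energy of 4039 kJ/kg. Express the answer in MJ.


Energy = mass * specific_energy / 1000
= 18 * 4039 / 1000
= 72702 / 1000
= 72.702 MJ

72.702 MJ


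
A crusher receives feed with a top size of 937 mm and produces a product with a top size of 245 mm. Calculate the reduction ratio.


3.8245

Reduction ratio = feed size / product size
= 937 / 245
= 3.8245


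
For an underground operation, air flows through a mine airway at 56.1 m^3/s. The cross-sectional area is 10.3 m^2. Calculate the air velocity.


5.4466 m/s

Velocity = flow rate / cross-sectional area
= 56.1 / 10.3
= 5.4466 m/s


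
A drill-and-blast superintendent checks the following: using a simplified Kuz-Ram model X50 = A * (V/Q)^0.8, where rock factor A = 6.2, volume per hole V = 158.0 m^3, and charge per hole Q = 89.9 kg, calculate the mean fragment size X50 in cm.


Compute V/Q:
V/Q = 158.0 / 89.9 = 1.757508343
Raise to the power 0.8:
(V/Q)^0.8 = 1.757508343^0.8 = 1.570066026
Multiply by A:
X50 = 6.2 * 1.570066026
= 9.7344 cm

9.7344 cm


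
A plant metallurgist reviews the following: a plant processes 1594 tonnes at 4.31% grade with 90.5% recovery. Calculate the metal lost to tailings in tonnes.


Total metal in feed:
= 1594 * 4.31 / 100 = 68.7014 tonnes
Metal recovered:
= 68.7014 * 90.5 / 100 = 62.174767 tonnes
Metal lost to tailings:
= 68.7014 - 62.174767
= 6.5266 tonnes

6.5266 tonnes


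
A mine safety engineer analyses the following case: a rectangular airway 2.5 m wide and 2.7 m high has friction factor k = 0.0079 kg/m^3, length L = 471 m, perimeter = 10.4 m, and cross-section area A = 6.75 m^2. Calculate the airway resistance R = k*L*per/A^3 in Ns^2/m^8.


Compute the numerator:
k * L * per = 0.0079 * 471 * 10.4
= 38.69736
Compute the denominator:
A^3 = 6.75^3 = 307.546875
Resistance:
R = 38.69736 / 307.546875
= 0.1258 Ns^2/m^8

0.1258 Ns^2/m^8


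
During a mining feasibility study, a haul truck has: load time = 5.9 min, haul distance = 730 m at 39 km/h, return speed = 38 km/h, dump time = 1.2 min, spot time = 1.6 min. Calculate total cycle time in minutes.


10.9757 min

Convert haul speed to m/min: 39 * 1000/60 = 650 m/min
Haul time = 730 / 650 = 1.123076923 min
Convert return speed to m/min: 38 * 1000/60 = 633.3333333 m/min
Return time = 730 / 633.3333333 = 1.152631579 min
Total cycle time:
= 5.9 + 1.123076923 + 1.2 + 1.152631579 + 1.6
= 10.9757 min


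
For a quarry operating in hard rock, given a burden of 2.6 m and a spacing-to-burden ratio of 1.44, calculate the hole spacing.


Spacing = burden * ratio
= 2.6 * 1.44
= 3.744 m

3.744 m


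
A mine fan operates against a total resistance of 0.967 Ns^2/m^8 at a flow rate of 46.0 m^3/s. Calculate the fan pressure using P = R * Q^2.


Compute Q^2:
Q^2 = 46.0^2 = 2116.0
Compute pressure:
P = R * Q^2 = 0.967 * 2116.0
= 2046.172 Pa

2046.172 Pa


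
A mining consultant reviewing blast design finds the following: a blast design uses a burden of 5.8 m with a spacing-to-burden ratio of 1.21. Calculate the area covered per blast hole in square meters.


First, find the spacing:
Spacing = burden * ratio = 5.8 * 1.21
= 7.018 m
Then, calculate the area:
Area = burden * spacing = 5.8 * 7.018
= 40.7044 m^2

40.7044 m^2


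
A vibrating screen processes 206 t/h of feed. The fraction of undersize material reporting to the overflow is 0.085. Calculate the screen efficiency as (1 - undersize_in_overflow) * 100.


91.5%

Screen efficiency = (1 - fraction of undersize in overflow) * 100
= (1 - 0.085) * 100
= 0.915 * 100
= 91.5%


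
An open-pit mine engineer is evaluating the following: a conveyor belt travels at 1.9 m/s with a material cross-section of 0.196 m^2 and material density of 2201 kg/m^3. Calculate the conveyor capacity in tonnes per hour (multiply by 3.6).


Volumetric flow = speed * area
= 1.9 * 0.196 = 0.3724 m^3/s
Mass flow = volumetric * density
= 0.3724 * 2201 = 819.6524 kg/s
Convert to t/h: multiply by 3.6
Capacity = 819.6524 * 3.6
= 2950.7486 t/h

2950.7486 t/h
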